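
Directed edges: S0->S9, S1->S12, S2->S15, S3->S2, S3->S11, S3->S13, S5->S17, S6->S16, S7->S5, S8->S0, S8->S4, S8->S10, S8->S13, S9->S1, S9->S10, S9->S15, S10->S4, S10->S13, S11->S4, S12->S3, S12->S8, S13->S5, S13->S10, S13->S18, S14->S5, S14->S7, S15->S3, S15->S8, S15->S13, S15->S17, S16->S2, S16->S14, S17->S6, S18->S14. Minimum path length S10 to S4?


BFS layer-by-layer from S10:
  dist 0: {S10}
  dist 1: {S4, S13}
  -> S4 reached at distance 1
Shortest path length = 1

1


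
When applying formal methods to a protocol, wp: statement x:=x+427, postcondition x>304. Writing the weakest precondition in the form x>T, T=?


Formula: wp(x:=E, P) = P[E/x] (substitute E for x in postcondition)
Step 1: Postcondition: x>304
Step 2: Substitute x+427 for x: x+427>304
Step 3: Solve for x: x > 304-427 = -123

-123


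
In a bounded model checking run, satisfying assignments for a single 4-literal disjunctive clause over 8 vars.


Step 1: Total=2^8=256
Step 2: Unsat when all 4 false: 2^4=16
Step 3: Sat=256-16=240

240


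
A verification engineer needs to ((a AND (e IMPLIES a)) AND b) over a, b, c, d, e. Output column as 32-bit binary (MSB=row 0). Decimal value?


Formula: ((a AND (e IMPLIES a)) AND b) over a, b, c, d, e (32 rows)
Evaluate each row (bits = a,b,c,d,e, MSB first):
  row 0 [00000]: ((0 AND (0 IMPLIES 0)) AND 0) -> 0
  row 1 [00001]: ((0 AND (1 IMPLIES 0)) AND 0) -> 0
  row 2 [00010]: ((0 AND (0 IMPLIES 0)) AND 0) -> 0
  row 3 [00011]: ((0 AND (1 IMPLIES 0)) AND 0) -> 0
  row 4 [00100]: ((0 AND (0 IMPLIES 0)) AND 0) -> 0
  row 5 [00101]: ((0 AND (1 IMPLIES 0)) AND 0) -> 0
  row 6 [00110]: ((0 AND (0 IMPLIES 0)) AND 0) -> 0
  row 7 [00111]: ((0 AND (1 IMPLIES 0)) AND 0) -> 0
  row 8 [01000]: ((0 AND (0 IMPLIES 0)) AND 1) -> 0
  row 9 [01001]: ((0 AND (1 IMPLIES 0)) AND 1) -> 0
  row 10 [01010]: ((0 AND (0 IMPLIES 0)) AND 1) -> 0
  row 11 [01011]: ((0 AND (1 IMPLIES 0)) AND 1) -> 0
  row 12 [01100]: ((0 AND (0 IMPLIES 0)) AND 1) -> 0
  row 13 [01101]: ((0 AND (1 IMPLIES 0)) AND 1) -> 0
  row 14 [01110]: ((0 AND (0 IMPLIES 0)) AND 1) -> 0
  row 15 [01111]: ((0 AND (1 IMPLIES 0)) AND 1) -> 0
  row 16 [10000]: ((1 AND (0 IMPLIES 1)) AND 0) -> 0
  row 17 [10001]: ((1 AND (1 IMPLIES 1)) AND 0) -> 0
  row 18 [10010]: ((1 AND (0 IMPLIES 1)) AND 0) -> 0
  row 19 [10011]: ((1 AND (1 IMPLIES 1)) AND 0) -> 0
  row 20 [10100]: ((1 AND (0 IMPLIES 1)) AND 0) -> 0
  row 21 [10101]: ((1 AND (1 IMPLIES 1)) AND 0) -> 0
  row 22 [10110]: ((1 AND (0 IMPLIES 1)) AND 0) -> 0
  row 23 [10111]: ((1 AND (1 IMPLIES 1)) AND 0) -> 0
  row 24 [11000]: ((1 AND (0 IMPLIES 1)) AND 1) -> 1
  row 25 [11001]: ((1 AND (1 IMPLIES 1)) AND 1) -> 1
  row 26 [11010]: ((1 AND (0 IMPLIES 1)) AND 1) -> 1
  row 27 [11011]: ((1 AND (1 IMPLIES 1)) AND 1) -> 1
  row 28 [11100]: ((1 AND (0 IMPLIES 1)) AND 1) -> 1
  row 29 [11101]: ((1 AND (1 IMPLIES 1)) AND 1) -> 1
  row 30 [11110]: ((1 AND (0 IMPLIES 1)) AND 1) -> 1
  row 31 [11111]: ((1 AND (1 IMPLIES 1)) AND 1) -> 1
Full result column, 4 rows per line (a,b,c fixed per line; d,e runs 00..11 left to right):
  rows 0-3 [a,b,c=000]: 0000  = hex 0
  rows 4-7 [a,b,c=001]: 0000  = hex 0
  rows 8-11 [a,b,c=010]: 0000  = hex 0
  rows 12-15 [a,b,c=011]: 0000  = hex 0
  rows 16-19 [a,b,c=100]: 0000  = hex 0
  rows 20-23 [a,b,c=101]: 0000  = hex 0
  rows 24-27 [a,b,c=110]: 1111  = hex F
  rows 28-31 [a,b,c=111]: 1111  = hex F
Output column (row 0 .. row 31) = 00000000000000000000000011111111
Output column grouped in 4s = 0000 0000 0000 0000 0000 0000 1111 1111 = 0x000000FF
Convert to decimal digit by digit (value = value*16 + digit):
  0 -> 0
  0*16 + 0 = 0
  0*16 + 0 = 0
  0*16 + 0 = 0
  0*16 + 0 = 0
  0*16 + 0 = 0
  0*16 + 15 (F) = 15
  15*16 + 15 (F) = 255
Decimal = 255

255


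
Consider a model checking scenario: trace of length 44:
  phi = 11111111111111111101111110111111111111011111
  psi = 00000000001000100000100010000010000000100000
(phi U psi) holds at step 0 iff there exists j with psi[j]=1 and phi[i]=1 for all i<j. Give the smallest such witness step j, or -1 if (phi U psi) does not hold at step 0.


(phi U psi) at 0: need smallest j with psi[j]=1 and phi[i]=1 for all i in [0,j).
Scan from step 0:
  step 0: phi=1, psi=0 -> continue
  step 1: phi=1, psi=0 -> continue
  step 2: phi=1, psi=0 -> continue
  step 3: phi=1, psi=0 -> continue
  step 10: psi=1 and phi held for [0,10) -> witness found
Witness step = 10

10


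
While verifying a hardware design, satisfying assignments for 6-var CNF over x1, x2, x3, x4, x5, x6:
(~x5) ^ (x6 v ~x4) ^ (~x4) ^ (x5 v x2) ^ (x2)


CNF with 5 clauses over 6 vars (64 assignments).
An assignment satisfies CNF iff every clause has >=1 true literal.
Check each row (bits = x1,x2,x3,x4,x5,x6; clause T/F shown):
  row 0 [000000]: clauses=TTTFF -> 0
  row 1 [000001]: clauses=TTTFF -> 0
  row 2 [000010]: clauses=FTTTF -> 0
  row 3 [000011]: clauses=FTTTF -> 0
  row 4 [000100]: clauses=TFFFF -> 0
  (every remaining row is evaluated the same way; all 64 results are listed next)
Full result column, 8 rows per line (x1,x2,x3 fixed per line; x4,x5,x6 runs 000..111 left to right):
  rows 0-7 [x1,x2,x3=000]: 00000000  (ones: 0)
  rows 8-15 [x1,x2,x3=001]: 00000000  (ones: 0)
  rows 16-23 [x1,x2,x3=010]: 11000000  (ones: 2)
  rows 24-31 [x1,x2,x3=011]: 11000000  (ones: 2)
  rows 32-39 [x1,x2,x3=100]: 00000000  (ones: 0)
  rows 40-47 [x1,x2,x3=101]: 00000000  (ones: 0)
  rows 48-55 [x1,x2,x3=110]: 11000000  (ones: 2)
  rows 56-63 [x1,x2,x3=111]: 11000000  (ones: 2)
Satisfying assignments = 0+0+2+2+0+0+2+2 = 8

8


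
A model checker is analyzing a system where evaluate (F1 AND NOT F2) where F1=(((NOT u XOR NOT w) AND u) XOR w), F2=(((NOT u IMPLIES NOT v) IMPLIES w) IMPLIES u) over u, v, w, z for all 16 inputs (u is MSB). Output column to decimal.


F1 = (((NOT u XOR NOT w) AND u) XOR w)
F2 = (((NOT u IMPLIES NOT v) IMPLIES w) IMPLIES u)
Counterexample to F1=>F2 is where F1=1 and F2=0.
Evaluate each row (bits = u,v,w,z, MSB first):
  row 0 [0000]: F1=0 F2=1 -> F1&~F2 -> 0
  row 1 [0001]: F1=0 F2=1 -> F1&~F2 -> 0
  row 2 [0010]: F1=1 F2=0 -> F1&~F2 -> 1
  row 3 [0011]: F1=1 F2=0 -> F1&~F2 -> 1
  row 4 [0100]: F1=0 F2=0 -> F1&~F2 -> 0
  row 5 [0101]: F1=0 F2=0 -> F1&~F2 -> 0
  row 6 [0110]: F1=1 F2=0 -> F1&~F2 -> 1
  row 7 [0111]: F1=1 F2=0 -> F1&~F2 -> 1
  row 8 [1000]: F1=1 F2=1 -> F1&~F2 -> 0
  row 9 [1001]: F1=1 F2=1 -> F1&~F2 -> 0
  row 10 [1010]: F1=1 F2=1 -> F1&~F2 -> 0
  row 11 [1011]: F1=1 F2=1 -> F1&~F2 -> 0
  row 12 [1100]: F1=1 F2=1 -> F1&~F2 -> 0
  row 13 [1101]: F1=1 F2=1 -> F1&~F2 -> 0
  row 14 [1110]: F1=1 F2=1 -> F1&~F2 -> 0
  row 15 [1111]: F1=1 F2=1 -> F1&~F2 -> 0
Full result column, 4 rows per line (u,v fixed per line; w,z runs 00..11 left to right):
  rows 0-3 [u,v=00]: 0011  = hex 3
  rows 4-7 [u,v=01]: 0011  = hex 3
  rows 8-11 [u,v=10]: 0000  = hex 0
  rows 12-15 [u,v=11]: 0000  = hex 0
Counterexample vector (row 0 .. row 15) = 0011001100000000
Output column grouped in 4s = 0011 0011 0000 0000 = 0x3300
Convert to decimal digit by digit (value = value*16 + digit):
  3 -> 3
  3*16 + 3 = 51
  51*16 + 0 = 816
  816*16 + 0 = 13056
Decimal = 13056

13056


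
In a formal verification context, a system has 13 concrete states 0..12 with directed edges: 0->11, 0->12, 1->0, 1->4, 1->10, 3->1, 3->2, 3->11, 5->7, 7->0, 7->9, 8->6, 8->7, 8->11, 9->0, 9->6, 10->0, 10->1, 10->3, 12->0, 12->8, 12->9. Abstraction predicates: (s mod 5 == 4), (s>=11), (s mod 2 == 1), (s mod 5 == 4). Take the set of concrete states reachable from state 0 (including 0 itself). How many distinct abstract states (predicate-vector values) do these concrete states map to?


BFS from 0:
Concrete reachable: {0, 6, 7, 8, 9, 11, 12}
Abstract via predicates (s mod 5 == 4), (s>=11), (s mod 2 == 1), (s mod 5 == 4):
  (0,0,0,0) <- {0, 6, 8}
  (0,0,1,0) <- {7}
  (0,1,0,0) <- {12}
  (0,1,1,0) <- {11}
  (1,0,1,1) <- {9}
Distinct abstract states = 5

5


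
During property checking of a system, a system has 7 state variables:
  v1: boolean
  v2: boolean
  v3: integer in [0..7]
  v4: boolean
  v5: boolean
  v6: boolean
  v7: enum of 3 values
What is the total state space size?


State space = product of domain sizes of all variables.
Domain sizes:
  v1 (boolean): 2
  v2 (boolean): 2
  v3 (integer in [0..7]): 8
  v4 (boolean): 2
  v5 (boolean): 2
  v6 (boolean): 2
  v7 (enum of 3 values): 3
Product = 2 * 2 * 8 * 2 * 2 * 2 * 3 = 768

768


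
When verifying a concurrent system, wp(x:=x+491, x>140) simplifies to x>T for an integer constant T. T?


Formula: wp(x:=E, P) = P[E/x] (substitute E for x in postcondition)
Step 1: Postcondition: x>140
Step 2: Substitute x+491 for x: x+491>140
Step 3: Solve for x: x > 140-491 = -351

-351


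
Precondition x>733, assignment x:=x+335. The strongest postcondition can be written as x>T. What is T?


Formula: sp(P, x:=E) = exists old_x. (x = E[old_x/x]) AND P[old_x/x] (old_x is the value of x before the assignment; eliminate old_x by solving x = E[old_x/x] for old_x)
Step 1: Precondition P: x>733, i.e. old_x > 733
Step 2: Assignment gives x = old_x + 335, so old_x = x - 335
Step 3: Substitute into P: x - 335 > 733
Step 4: Simplify: x > 733+335 = 1068

1068


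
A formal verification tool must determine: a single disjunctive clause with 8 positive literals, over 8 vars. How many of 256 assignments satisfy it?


Step 1: Total=2^8=256
Step 2: Unsat when all 8 false: 2^0=1
Step 3: Sat=256-1=255

255


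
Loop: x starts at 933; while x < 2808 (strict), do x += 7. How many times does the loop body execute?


Step 1: x goes from 933 toward 2808 by 7; the body runs while x<2808, so iterations = ceil((bound-start)/step)
Step 2: Distance=1875
Step 3: ceil(1875/7)=268

268


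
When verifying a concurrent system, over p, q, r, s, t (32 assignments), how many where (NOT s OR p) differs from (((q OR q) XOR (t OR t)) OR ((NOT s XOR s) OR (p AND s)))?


F1 = (NOT s OR p)
F2 = (((q OR q) XOR (t OR t)) OR ((NOT s XOR s) OR (p AND s)))
Evaluate both on each of 32 rows (bits = p,q,r,s,t):
  row 0 [00000]: F1=1 F2=1 -> 0
  row 1 [00001]: F1=1 F2=1 -> 0
  row 2 [00010]: F1=0 F2=1 (differ) -> 1
  row 3 [00011]: F1=0 F2=1 (differ) -> 1
  row 4 [00100]: F1=1 F2=1 -> 0
  row 5 [00101]: F1=1 F2=1 -> 0
  row 6 [00110]: F1=0 F2=1 (differ) -> 1
  row 7 [00111]: F1=0 F2=1 (differ) -> 1
  row 8 [01000]: F1=1 F2=1 -> 0
  row 9 [01001]: F1=1 F2=1 -> 0
  row 10 [01010]: F1=0 F2=1 (differ) -> 1
  row 11 [01011]: F1=0 F2=1 (differ) -> 1
  row 12 [01100]: F1=1 F2=1 -> 0
  row 13 [01101]: F1=1 F2=1 -> 0
  row 14 [01110]: F1=0 F2=1 (differ) -> 1
  row 15 [01111]: F1=0 F2=1 (differ) -> 1
  row 16 [10000]: F1=1 F2=1 -> 0
  row 17 [10001]: F1=1 F2=1 -> 0
  row 18 [10010]: F1=1 F2=1 -> 0
  row 19 [10011]: F1=1 F2=1 -> 0
  row 20 [10100]: F1=1 F2=1 -> 0
  row 21 [10101]: F1=1 F2=1 -> 0
  row 22 [10110]: F1=1 F2=1 -> 0
  row 23 [10111]: F1=1 F2=1 -> 0
  row 24 [11000]: F1=1 F2=1 -> 0
  row 25 [11001]: F1=1 F2=1 -> 0
  row 26 [11010]: F1=1 F2=1 -> 0
  row 27 [11011]: F1=1 F2=1 -> 0
  row 28 [11100]: F1=1 F2=1 -> 0
  row 29 [11101]: F1=1 F2=1 -> 0
  row 30 [11110]: F1=1 F2=1 -> 0
  row 31 [11111]: F1=1 F2=1 -> 0
Full result column, 8 rows per line (p,q fixed per line; r,s,t runs 000..111 left to right):
  rows 0-7 [p,q=00]: 00110011  (ones: 4)
  rows 8-15 [p,q=01]: 00110011  (ones: 4)
  rows 16-23 [p,q=10]: 00000000  (ones: 0)
  rows 24-31 [p,q=11]: 00000000  (ones: 0)
Disagreements = 4+4+0+0 = 8

8


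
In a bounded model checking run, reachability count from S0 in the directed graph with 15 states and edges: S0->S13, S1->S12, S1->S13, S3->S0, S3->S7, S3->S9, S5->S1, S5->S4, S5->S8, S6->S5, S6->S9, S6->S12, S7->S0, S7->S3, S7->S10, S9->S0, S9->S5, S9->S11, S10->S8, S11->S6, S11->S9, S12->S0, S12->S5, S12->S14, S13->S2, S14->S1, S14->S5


BFS from S0:
  layer 0: {S0}
  layer 1: {S13}
  layer 2: {S2}
Reachable set: {S0, S2, S13}
Count = 3

3


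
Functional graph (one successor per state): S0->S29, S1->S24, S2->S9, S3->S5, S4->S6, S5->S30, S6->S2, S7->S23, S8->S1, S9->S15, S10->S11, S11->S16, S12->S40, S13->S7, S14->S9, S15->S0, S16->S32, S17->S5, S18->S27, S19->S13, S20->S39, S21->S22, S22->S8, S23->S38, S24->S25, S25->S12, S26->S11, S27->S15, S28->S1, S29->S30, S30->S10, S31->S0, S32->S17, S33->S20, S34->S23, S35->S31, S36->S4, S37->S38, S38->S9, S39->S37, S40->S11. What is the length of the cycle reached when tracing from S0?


Trace from S0 until a state repeats:
  S0 -> S29 -> S30 -> S10 -> S11 -> S16 -> S32 -> S17 -> S5 -> S30
S30 first seen at step 2, revisited at step 9.
Cycle length = 9 - 2 = 7

7


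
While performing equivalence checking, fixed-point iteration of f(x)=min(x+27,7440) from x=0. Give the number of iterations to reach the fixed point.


Step 1: x=0, cap=7440, increment=27
Step 2: x grows by 27 each step until capped at 7440; fixed point is x=7440
Step 3: iterations = ceil(7440/27) = 276

276


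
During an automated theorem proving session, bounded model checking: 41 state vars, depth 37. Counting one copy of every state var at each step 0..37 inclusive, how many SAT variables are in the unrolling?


BMC unrolls to depth k, creating one copy of each state var for steps 0..k.
Step count = 37 + 1 = 38 (steps 0 through 37)
Vars per step = 41
Total = 41 * 38 = 1558

1558


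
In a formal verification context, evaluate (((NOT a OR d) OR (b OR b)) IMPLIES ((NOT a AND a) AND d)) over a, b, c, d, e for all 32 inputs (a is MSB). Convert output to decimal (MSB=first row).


Formula: (((NOT a OR d) OR (b OR b)) IMPLIES ((NOT a AND a) AND d)) over a, b, c, d, e (32 rows)
Evaluate each row (bits = a,b,c,d,e, MSB first):
  row 0 [00000]: (((NOT 0 OR 0) OR (0 OR 0)) IMPLIES ((NOT 0 AND 0) AND 0)) -> 0
  row 1 [00001]: (((NOT 0 OR 0) OR (0 OR 0)) IMPLIES ((NOT 0 AND 0) AND 0)) -> 0
  row 2 [00010]: (((NOT 0 OR 1) OR (0 OR 0)) IMPLIES ((NOT 0 AND 0) AND 1)) -> 0
  row 3 [00011]: (((NOT 0 OR 1) OR (0 OR 0)) IMPLIES ((NOT 0 AND 0) AND 1)) -> 0
  row 4 [00100]: (((NOT 0 OR 0) OR (0 OR 0)) IMPLIES ((NOT 0 AND 0) AND 0)) -> 0
  row 5 [00101]: (((NOT 0 OR 0) OR (0 OR 0)) IMPLIES ((NOT 0 AND 0) AND 0)) -> 0
  row 6 [00110]: (((NOT 0 OR 1) OR (0 OR 0)) IMPLIES ((NOT 0 AND 0) AND 1)) -> 0
  row 7 [00111]: (((NOT 0 OR 1) OR (0 OR 0)) IMPLIES ((NOT 0 AND 0) AND 1)) -> 0
  row 8 [01000]: (((NOT 0 OR 0) OR (1 OR 1)) IMPLIES ((NOT 0 AND 0) AND 0)) -> 0
  row 9 [01001]: (((NOT 0 OR 0) OR (1 OR 1)) IMPLIES ((NOT 0 AND 0) AND 0)) -> 0
  row 10 [01010]: (((NOT 0 OR 1) OR (1 OR 1)) IMPLIES ((NOT 0 AND 0) AND 1)) -> 0
  row 11 [01011]: (((NOT 0 OR 1) OR (1 OR 1)) IMPLIES ((NOT 0 AND 0) AND 1)) -> 0
  row 12 [01100]: (((NOT 0 OR 0) OR (1 OR 1)) IMPLIES ((NOT 0 AND 0) AND 0)) -> 0
  row 13 [01101]: (((NOT 0 OR 0) OR (1 OR 1)) IMPLIES ((NOT 0 AND 0) AND 0)) -> 0
  row 14 [01110]: (((NOT 0 OR 1) OR (1 OR 1)) IMPLIES ((NOT 0 AND 0) AND 1)) -> 0
  row 15 [01111]: (((NOT 0 OR 1) OR (1 OR 1)) IMPLIES ((NOT 0 AND 0) AND 1)) -> 0
  row 16 [10000]: (((NOT 1 OR 0) OR (0 OR 0)) IMPLIES ((NOT 1 AND 1) AND 0)) -> 1
  row 17 [10001]: (((NOT 1 OR 0) OR (0 OR 0)) IMPLIES ((NOT 1 AND 1) AND 0)) -> 1
  row 18 [10010]: (((NOT 1 OR 1) OR (0 OR 0)) IMPLIES ((NOT 1 AND 1) AND 1)) -> 0
  row 19 [10011]: (((NOT 1 OR 1) OR (0 OR 0)) IMPLIES ((NOT 1 AND 1) AND 1)) -> 0
  row 20 [10100]: (((NOT 1 OR 0) OR (0 OR 0)) IMPLIES ((NOT 1 AND 1) AND 0)) -> 1
  row 21 [10101]: (((NOT 1 OR 0) OR (0 OR 0)) IMPLIES ((NOT 1 AND 1) AND 0)) -> 1
  row 22 [10110]: (((NOT 1 OR 1) OR (0 OR 0)) IMPLIES ((NOT 1 AND 1) AND 1)) -> 0
  row 23 [10111]: (((NOT 1 OR 1) OR (0 OR 0)) IMPLIES ((NOT 1 AND 1) AND 1)) -> 0
  row 24 [11000]: (((NOT 1 OR 0) OR (1 OR 1)) IMPLIES ((NOT 1 AND 1) AND 0)) -> 0
  row 25 [11001]: (((NOT 1 OR 0) OR (1 OR 1)) IMPLIES ((NOT 1 AND 1) AND 0)) -> 0
  row 26 [11010]: (((NOT 1 OR 1) OR (1 OR 1)) IMPLIES ((NOT 1 AND 1) AND 1)) -> 0
  row 27 [11011]: (((NOT 1 OR 1) OR (1 OR 1)) IMPLIES ((NOT 1 AND 1) AND 1)) -> 0
  row 28 [11100]: (((NOT 1 OR 0) OR (1 OR 1)) IMPLIES ((NOT 1 AND 1) AND 0)) -> 0
  row 29 [11101]: (((NOT 1 OR 0) OR (1 OR 1)) IMPLIES ((NOT 1 AND 1) AND 0)) -> 0
  row 30 [11110]: (((NOT 1 OR 1) OR (1 OR 1)) IMPLIES ((NOT 1 AND 1) AND 1)) -> 0
  row 31 [11111]: (((NOT 1 OR 1) OR (1 OR 1)) IMPLIES ((NOT 1 AND 1) AND 1)) -> 0
Full result column, 4 rows per line (a,b,c fixed per line; d,e runs 00..11 left to right):
  rows 0-3 [a,b,c=000]: 0000  = hex 0
  rows 4-7 [a,b,c=001]: 0000  = hex 0
  rows 8-11 [a,b,c=010]: 0000  = hex 0
  rows 12-15 [a,b,c=011]: 0000  = hex 0
  rows 16-19 [a,b,c=100]: 1100  = hex C
  rows 20-23 [a,b,c=101]: 1100  = hex C
  rows 24-27 [a,b,c=110]: 0000  = hex 0
  rows 28-31 [a,b,c=111]: 0000  = hex 0
Output column (row 0 .. row 31) = 00000000000000001100110000000000
Output column grouped in 4s = 0000 0000 0000 0000 1100 1100 0000 0000 = 0x0000CC00
Convert to decimal digit by digit (value = value*16 + digit):
  0 -> 0
  0*16 + 0 = 0
  0*16 + 0 = 0
  0*16 + 0 = 0
  0*16 + 12 (C) = 12
  12*16 + 12 (C) = 204
  204*16 + 0 = 3264
  3264*16 + 0 = 52224
Decimal = 52224

52224


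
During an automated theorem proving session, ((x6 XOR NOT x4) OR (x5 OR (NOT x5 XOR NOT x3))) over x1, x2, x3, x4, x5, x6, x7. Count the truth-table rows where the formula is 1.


Formula: ((x6 XOR NOT x4) OR (x5 OR (NOT x5 XOR NOT x3))) over 7 vars (128 rows)
Evaluate each row (x1, x2, x3, x4, x5, x6, x7 as bits, MSB first):
  row 0 [0000000]: ((0 XOR NOT 0) OR (0 OR (NOT 0 XOR NOT 0))) -> 1
  row 1 [0000001]: ((0 XOR NOT 0) OR (0 OR (NOT 0 XOR NOT 0))) -> 1
  row 2 [0000010]: ((1 XOR NOT 0) OR (0 OR (NOT 0 XOR NOT 0))) -> 0
  row 3 [0000011]: ((1 XOR NOT 0) OR (0 OR (NOT 0 XOR NOT 0))) -> 0
  row 4 [0000100]: ((0 XOR NOT 0) OR (1 OR (NOT 1 XOR NOT 0))) -> 1
  (every remaining row is evaluated the same way; all 128 results are listed next)
Full result column, 8 rows per line (x1,x2,x3,x4 fixed per line; x5,x6,x7 runs 000..111 left to right):
  rows 0-7 [x1,x2,x3,x4=0000]: 11001111  (ones: 6)
  rows 8-15 [x1,x2,x3,x4=0001]: 00111111  (ones: 6)
  rows 16-23 [x1,x2,x3,x4=0010]: 11111111  (ones: 8)
  rows 24-31 [x1,x2,x3,x4=0011]: 11111111  (ones: 8)
  rows 32-39 [x1,x2,x3,x4=0100]: 11001111  (ones: 6)
  rows 40-47 [x1,x2,x3,x4=0101]: 00111111  (ones: 6)
  rows 48-55 [x1,x2,x3,x4=0110]: 11111111  (ones: 8)
  rows 56-63 [x1,x2,x3,x4=0111]: 11111111  (ones: 8)
  rows 64-71 [x1,x2,x3,x4=1000]: 11001111  (ones: 6)
  rows 72-79 [x1,x2,x3,x4=1001]: 00111111  (ones: 6)
  rows 80-87 [x1,x2,x3,x4=1010]: 11111111  (ones: 8)
  rows 88-95 [x1,x2,x3,x4=1011]: 11111111  (ones: 8)
  rows 96-103 [x1,x2,x3,x4=1100]: 11001111  (ones: 6)
  rows 104-111 [x1,x2,x3,x4=1101]: 00111111  (ones: 6)
  rows 112-119 [x1,x2,x3,x4=1110]: 11111111  (ones: 8)
  rows 120-127 [x1,x2,x3,x4=1111]: 11111111  (ones: 8)
Count of 1-rows = 6+6+8+8+6+6+8+8+6+6+8+8+6+6+8+8 = 112

112


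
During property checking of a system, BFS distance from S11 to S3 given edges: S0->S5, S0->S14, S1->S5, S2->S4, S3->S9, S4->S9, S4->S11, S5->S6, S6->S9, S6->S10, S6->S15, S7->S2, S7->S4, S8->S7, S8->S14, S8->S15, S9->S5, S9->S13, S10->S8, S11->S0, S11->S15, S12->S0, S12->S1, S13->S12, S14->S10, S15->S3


BFS layer-by-layer from S11:
  dist 0: {S11}
  dist 1: {S0, S15}
  dist 2: {S3, S5, S14}
  -> S3 reached at distance 2
Shortest path length = 2

2


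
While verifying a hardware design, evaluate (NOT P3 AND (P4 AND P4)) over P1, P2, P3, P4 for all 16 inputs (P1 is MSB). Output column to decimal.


Formula: (NOT P3 AND (P4 AND P4)) over P1, P2, P3, P4 (16 rows)
Evaluate each row (bits = P1,P2,P3,P4, MSB first):
  row 0 [0000]: (NOT 0 AND (0 AND 0)) -> 0
  row 1 [0001]: (NOT 0 AND (1 AND 1)) -> 1
  row 2 [0010]: (NOT 1 AND (0 AND 0)) -> 0
  row 3 [0011]: (NOT 1 AND (1 AND 1)) -> 0
  row 4 [0100]: (NOT 0 AND (0 AND 0)) -> 0
  row 5 [0101]: (NOT 0 AND (1 AND 1)) -> 1
  row 6 [0110]: (NOT 1 AND (0 AND 0)) -> 0
  row 7 [0111]: (NOT 1 AND (1 AND 1)) -> 0
  row 8 [1000]: (NOT 0 AND (0 AND 0)) -> 0
  row 9 [1001]: (NOT 0 AND (1 AND 1)) -> 1
  row 10 [1010]: (NOT 1 AND (0 AND 0)) -> 0
  row 11 [1011]: (NOT 1 AND (1 AND 1)) -> 0
  row 12 [1100]: (NOT 0 AND (0 AND 0)) -> 0
  row 13 [1101]: (NOT 0 AND (1 AND 1)) -> 1
  row 14 [1110]: (NOT 1 AND (0 AND 0)) -> 0
  row 15 [1111]: (NOT 1 AND (1 AND 1)) -> 0
Full result column, 4 rows per line (P1,P2 fixed per line; P3,P4 runs 00..11 left to right):
  rows 0-3 [P1,P2=00]: 0100  = hex 4
  rows 4-7 [P1,P2=01]: 0100  = hex 4
  rows 8-11 [P1,P2=10]: 0100  = hex 4
  rows 12-15 [P1,P2=11]: 0100  = hex 4
Output column (row 0 .. row 15) = 0100010001000100
Output column grouped in 4s = 0100 0100 0100 0100 = 0x4444
Convert to decimal digit by digit (value = value*16 + digit):
  4 -> 4
  4*16 + 4 = 68
  68*16 + 4 = 1092
  1092*16 + 4 = 17476
Decimal = 17476

17476


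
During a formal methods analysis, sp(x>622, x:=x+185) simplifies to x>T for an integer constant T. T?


Formula: sp(P, x:=E) = exists old_x. (x = E[old_x/x]) AND P[old_x/x] (old_x is the value of x before the assignment; eliminate old_x by solving x = E[old_x/x] for old_x)
Step 1: Precondition P: x>622, i.e. old_x > 622
Step 2: Assignment gives x = old_x + 185, so old_x = x - 185
Step 3: Substitute into P: x - 185 > 622
Step 4: Simplify: x > 622+185 = 807

807


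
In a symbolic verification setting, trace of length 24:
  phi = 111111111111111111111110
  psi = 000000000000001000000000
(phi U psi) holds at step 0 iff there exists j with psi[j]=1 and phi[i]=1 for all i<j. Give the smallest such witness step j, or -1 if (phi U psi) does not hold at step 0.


(phi U psi) at 0: need smallest j with psi[j]=1 and phi[i]=1 for all i in [0,j).
Scan from step 0:
  step 0: phi=1, psi=0 -> continue
  step 1: phi=1, psi=0 -> continue
  step 2: phi=1, psi=0 -> continue
  step 3: phi=1, psi=0 -> continue
  step 14: psi=1 and phi held for [0,14) -> witness found
Witness step = 14

14


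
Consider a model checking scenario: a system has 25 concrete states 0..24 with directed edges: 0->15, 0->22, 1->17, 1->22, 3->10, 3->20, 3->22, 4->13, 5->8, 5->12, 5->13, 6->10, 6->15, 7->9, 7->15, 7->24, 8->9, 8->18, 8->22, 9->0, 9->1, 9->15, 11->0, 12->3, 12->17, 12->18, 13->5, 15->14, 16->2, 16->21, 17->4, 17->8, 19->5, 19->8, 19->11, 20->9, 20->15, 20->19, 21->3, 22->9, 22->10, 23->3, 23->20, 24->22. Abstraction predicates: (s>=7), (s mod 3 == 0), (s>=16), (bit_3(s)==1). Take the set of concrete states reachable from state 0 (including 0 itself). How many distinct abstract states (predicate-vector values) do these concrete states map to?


BFS from 0:
Concrete reachable: {0, 1, 3, 4, 5, 8, 9, 10, 11, 12, 13, 14, 15, 17, 18, 19, 20, 22}
Abstract via predicates (s>=7), (s mod 3 == 0), (s>=16), (bit_3(s)==1):
  (0,0,0,0) <- {1, 4, 5}
  (0,1,0,0) <- {0, 3}
  (1,0,0,1) <- {8, 10, 11, 13, 14}
  (1,0,1,0) <- {17, 19, 20, 22}
  (1,1,0,1) <- {9, 12, 15}
  (1,1,1,0) <- {18}
Distinct abstract states = 6

6


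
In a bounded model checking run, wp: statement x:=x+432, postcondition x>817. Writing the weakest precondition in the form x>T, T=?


Formula: wp(x:=E, P) = P[E/x] (substitute E for x in postcondition)
Step 1: Postcondition: x>817
Step 2: Substitute x+432 for x: x+432>817
Step 3: Solve for x: x > 817-432 = 385

385


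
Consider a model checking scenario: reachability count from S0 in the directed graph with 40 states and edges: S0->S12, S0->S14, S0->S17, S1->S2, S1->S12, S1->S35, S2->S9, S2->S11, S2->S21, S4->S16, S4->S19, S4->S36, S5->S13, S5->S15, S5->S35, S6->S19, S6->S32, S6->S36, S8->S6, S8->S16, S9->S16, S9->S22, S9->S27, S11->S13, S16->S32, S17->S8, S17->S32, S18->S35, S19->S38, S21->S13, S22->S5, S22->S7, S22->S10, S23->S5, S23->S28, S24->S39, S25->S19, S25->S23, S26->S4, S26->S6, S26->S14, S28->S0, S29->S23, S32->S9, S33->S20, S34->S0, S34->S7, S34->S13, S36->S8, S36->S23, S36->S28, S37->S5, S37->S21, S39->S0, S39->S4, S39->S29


BFS from S0:
  layer 0: {S0}
  layer 1: {S12, S14, S17}
  layer 2: {S8, S32}
  layer 3: {S6, S9, S16}
  layer 4: {S19, S22, S27, S36}
  layer 5: {S5, S7, S10, S23, S28, S38}
  layer 6: {S13, S15, S35}
Reachable set: {S0, S5, S6, S7, S8, S9, S10, S12, S13, S14, S15, S16, S17, S19, S22, S23, S27, S28, S32, S35, S36, S38}
Count = 22

22


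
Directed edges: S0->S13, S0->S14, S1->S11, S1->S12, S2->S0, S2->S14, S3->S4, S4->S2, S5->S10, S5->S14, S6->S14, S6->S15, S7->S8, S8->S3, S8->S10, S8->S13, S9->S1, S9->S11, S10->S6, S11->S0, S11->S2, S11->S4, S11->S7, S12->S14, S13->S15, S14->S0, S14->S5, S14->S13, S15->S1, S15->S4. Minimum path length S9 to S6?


BFS layer-by-layer from S9:
  dist 0: {S9}
  dist 1: {S1, S11}
  dist 2: {S0, S2, S4, S7, S12}
  dist 3: {S8, S13, S14}
  dist 4: {S3, S5, S10, S15}
  dist 5: {S6}
  -> S6 reached at distance 5
Shortest path length = 5

5


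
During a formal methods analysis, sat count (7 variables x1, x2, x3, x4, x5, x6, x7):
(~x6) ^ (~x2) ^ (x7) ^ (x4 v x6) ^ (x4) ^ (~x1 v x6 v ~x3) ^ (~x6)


CNF with 7 clauses over 7 vars (128 assignments).
An assignment satisfies CNF iff every clause has >=1 true literal.
Check each row (bits = x1,x2,x3,x4,x5,x6,x7; clause T/F shown):
  row 0 [0000000]: clauses=TTFFFTT -> 0
  row 1 [0000001]: clauses=TTTFFTT -> 0
  row 2 [0000010]: clauses=FTFTFTF -> 0
  row 3 [0000011]: clauses=FTTTFTF -> 0
  row 4 [0000100]: clauses=TTFFFTT -> 0
  (every remaining row is evaluated the same way; all 128 results are listed next)
Full result column, 8 rows per line (x1,x2,x3,x4 fixed per line; x5,x6,x7 runs 000..111 left to right):
  rows 0-7 [x1,x2,x3,x4=0000]: 00000000  (ones: 0)
  rows 8-15 [x1,x2,x3,x4=0001]: 01000100  (ones: 2)
  rows 16-23 [x1,x2,x3,x4=0010]: 00000000  (ones: 0)
  rows 24-31 [x1,x2,x3,x4=0011]: 01000100  (ones: 2)
  rows 32-39 [x1,x2,x3,x4=0100]: 00000000  (ones: 0)
  rows 40-47 [x1,x2,x3,x4=0101]: 00000000  (ones: 0)
  rows 48-55 [x1,x2,x3,x4=0110]: 00000000  (ones: 0)
  rows 56-63 [x1,x2,x3,x4=0111]: 00000000  (ones: 0)
  rows 64-71 [x1,x2,x3,x4=1000]: 00000000  (ones: 0)
  rows 72-79 [x1,x2,x3,x4=1001]: 01000100  (ones: 2)
  rows 80-87 [x1,x2,x3,x4=1010]: 00000000  (ones: 0)
  rows 88-95 [x1,x2,x3,x4=1011]: 00000000  (ones: 0)
  rows 96-103 [x1,x2,x3,x4=1100]: 00000000  (ones: 0)
  rows 104-111 [x1,x2,x3,x4=1101]: 00000000  (ones: 0)
  rows 112-119 [x1,x2,x3,x4=1110]: 00000000  (ones: 0)
  rows 120-127 [x1,x2,x3,x4=1111]: 00000000  (ones: 0)
Satisfying assignments = 0+2+0+2+0+0+0+0+0+2+0+0+0+0+0+0 = 6

6


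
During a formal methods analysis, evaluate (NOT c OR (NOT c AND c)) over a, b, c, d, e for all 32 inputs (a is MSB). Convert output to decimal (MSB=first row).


Formula: (NOT c OR (NOT c AND c)) over a, b, c, d, e (32 rows)
Evaluate each row (bits = a,b,c,d,e, MSB first):
  row 0 [00000]: (NOT 0 OR (NOT 0 AND 0)) -> 1
  row 1 [00001]: (NOT 0 OR (NOT 0 AND 0)) -> 1
  row 2 [00010]: (NOT 0 OR (NOT 0 AND 0)) -> 1
  row 3 [00011]: (NOT 0 OR (NOT 0 AND 0)) -> 1
  row 4 [00100]: (NOT 1 OR (NOT 1 AND 1)) -> 0
  row 5 [00101]: (NOT 1 OR (NOT 1 AND 1)) -> 0
  row 6 [00110]: (NOT 1 OR (NOT 1 AND 1)) -> 0
  row 7 [00111]: (NOT 1 OR (NOT 1 AND 1)) -> 0
  row 8 [01000]: (NOT 0 OR (NOT 0 AND 0)) -> 1
  row 9 [01001]: (NOT 0 OR (NOT 0 AND 0)) -> 1
  row 10 [01010]: (NOT 0 OR (NOT 0 AND 0)) -> 1
  row 11 [01011]: (NOT 0 OR (NOT 0 AND 0)) -> 1
  row 12 [01100]: (NOT 1 OR (NOT 1 AND 1)) -> 0
  row 13 [01101]: (NOT 1 OR (NOT 1 AND 1)) -> 0
  row 14 [01110]: (NOT 1 OR (NOT 1 AND 1)) -> 0
  row 15 [01111]: (NOT 1 OR (NOT 1 AND 1)) -> 0
  row 16 [10000]: (NOT 0 OR (NOT 0 AND 0)) -> 1
  row 17 [10001]: (NOT 0 OR (NOT 0 AND 0)) -> 1
  row 18 [10010]: (NOT 0 OR (NOT 0 AND 0)) -> 1
  row 19 [10011]: (NOT 0 OR (NOT 0 AND 0)) -> 1
  row 20 [10100]: (NOT 1 OR (NOT 1 AND 1)) -> 0
  row 21 [10101]: (NOT 1 OR (NOT 1 AND 1)) -> 0
  row 22 [10110]: (NOT 1 OR (NOT 1 AND 1)) -> 0
  row 23 [10111]: (NOT 1 OR (NOT 1 AND 1)) -> 0
  row 24 [11000]: (NOT 0 OR (NOT 0 AND 0)) -> 1
  row 25 [11001]: (NOT 0 OR (NOT 0 AND 0)) -> 1
  row 26 [11010]: (NOT 0 OR (NOT 0 AND 0)) -> 1
  row 27 [11011]: (NOT 0 OR (NOT 0 AND 0)) -> 1
  row 28 [11100]: (NOT 1 OR (NOT 1 AND 1)) -> 0
  row 29 [11101]: (NOT 1 OR (NOT 1 AND 1)) -> 0
  row 30 [11110]: (NOT 1 OR (NOT 1 AND 1)) -> 0
  row 31 [11111]: (NOT 1 OR (NOT 1 AND 1)) -> 0
Full result column, 4 rows per line (a,b,c fixed per line; d,e runs 00..11 left to right):
  rows 0-3 [a,b,c=000]: 1111  = hex F
  rows 4-7 [a,b,c=001]: 0000  = hex 0
  rows 8-11 [a,b,c=010]: 1111  = hex F
  rows 12-15 [a,b,c=011]: 0000  = hex 0
  rows 16-19 [a,b,c=100]: 1111  = hex F
  rows 20-23 [a,b,c=101]: 0000  = hex 0
  rows 24-27 [a,b,c=110]: 1111  = hex F
  rows 28-31 [a,b,c=111]: 0000  = hex 0
Output column (row 0 .. row 31) = 11110000111100001111000011110000
Output column grouped in 4s = 1111 0000 1111 0000 1111 0000 1111 0000 = 0xF0F0F0F0
Convert to decimal digit by digit (value = value*16 + digit):
  F -> 15
  15*16 + 0 = 240
  240*16 + 15 (F) = 3855
  3855*16 + 0 = 61680
  61680*16 + 15 (F) = 986895
  986895*16 + 0 = 15790320
  15790320*16 + 15 (F) = 252645135
  252645135*16 + 0 = 4042322160
Decimal = 4042322160

4042322160


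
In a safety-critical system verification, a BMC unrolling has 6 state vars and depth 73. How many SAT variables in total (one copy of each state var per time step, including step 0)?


BMC unrolls to depth k, creating one copy of each state var for steps 0..k.
Step count = 73 + 1 = 74 (steps 0 through 73)
Vars per step = 6
Total = 6 * 74 = 444

444


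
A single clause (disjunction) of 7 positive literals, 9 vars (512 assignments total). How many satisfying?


Step 1: Total=2^9=512
Step 2: Unsat when all 7 false: 2^2=4
Step 3: Sat=512-4=508

508


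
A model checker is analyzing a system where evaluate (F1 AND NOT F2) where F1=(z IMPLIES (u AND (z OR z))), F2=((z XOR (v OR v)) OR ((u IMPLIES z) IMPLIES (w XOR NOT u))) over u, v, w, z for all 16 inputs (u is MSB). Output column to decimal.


F1 = (z IMPLIES (u AND (z OR z)))
F2 = ((z XOR (v OR v)) OR ((u IMPLIES z) IMPLIES (w XOR NOT u)))
Counterexample to F1=>F2 is where F1=1 and F2=0.
Evaluate each row (bits = u,v,w,z, MSB first):
  row 0 [0000]: F1=1 F2=1 -> F1&~F2 -> 0
  row 1 [0001]: F1=0 F2=1 -> F1&~F2 -> 0
  row 2 [0010]: F1=1 F2=0 -> F1&~F2 -> 1
  row 3 [0011]: F1=0 F2=1 -> F1&~F2 -> 0
  row 4 [0100]: F1=1 F2=1 -> F1&~F2 -> 0
  row 5 [0101]: F1=0 F2=1 -> F1&~F2 -> 0
  row 6 [0110]: F1=1 F2=1 -> F1&~F2 -> 0
  row 7 [0111]: F1=0 F2=0 -> F1&~F2 -> 0
  row 8 [1000]: F1=1 F2=1 -> F1&~F2 -> 0
  row 9 [1001]: F1=1 F2=1 -> F1&~F2 -> 0
  row 10 [1010]: F1=1 F2=1 -> F1&~F2 -> 0
  row 11 [1011]: F1=1 F2=1 -> F1&~F2 -> 0
  row 12 [1100]: F1=1 F2=1 -> F1&~F2 -> 0
  row 13 [1101]: F1=1 F2=0 -> F1&~F2 -> 1
  row 14 [1110]: F1=1 F2=1 -> F1&~F2 -> 0
  row 15 [1111]: F1=1 F2=1 -> F1&~F2 -> 0
Full result column, 4 rows per line (u,v fixed per line; w,z runs 00..11 left to right):
  rows 0-3 [u,v=00]: 0010  = hex 2
  rows 4-7 [u,v=01]: 0000  = hex 0
  rows 8-11 [u,v=10]: 0000  = hex 0
  rows 12-15 [u,v=11]: 0100  = hex 4
Counterexample vector (row 0 .. row 15) = 0010000000000100
Output column grouped in 4s = 0010 0000 0000 0100 = 0x2004
Convert to decimal digit by digit (value = value*16 + digit):
  2 -> 2
  2*16 + 0 = 32
  32*16 + 0 = 512
  512*16 + 4 = 8196
Decimal = 8196

8196


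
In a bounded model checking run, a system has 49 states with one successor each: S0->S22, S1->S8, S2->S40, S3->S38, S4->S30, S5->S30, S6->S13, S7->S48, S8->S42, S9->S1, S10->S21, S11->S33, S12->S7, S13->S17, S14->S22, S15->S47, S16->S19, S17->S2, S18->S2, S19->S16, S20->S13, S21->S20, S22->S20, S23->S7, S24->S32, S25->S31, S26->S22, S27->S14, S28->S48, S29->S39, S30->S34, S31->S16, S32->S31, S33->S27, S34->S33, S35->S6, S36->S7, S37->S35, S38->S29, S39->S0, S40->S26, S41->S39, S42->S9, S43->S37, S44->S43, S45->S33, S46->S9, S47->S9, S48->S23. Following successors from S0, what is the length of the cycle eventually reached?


Trace from S0 until a state repeats:
  S0 -> S22 -> S20 -> S13 -> S17 -> S2 -> S40 -> S26 -> S22
S22 first seen at step 1, revisited at step 8.
Cycle length = 8 - 1 = 7

7


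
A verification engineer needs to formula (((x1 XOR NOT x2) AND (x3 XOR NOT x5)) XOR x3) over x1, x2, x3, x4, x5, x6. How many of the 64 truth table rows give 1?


Formula: (((x1 XOR NOT x2) AND (x3 XOR NOT x5)) XOR x3) over 6 vars (64 rows)
Evaluate each row (x1, x2, x3, x4, x5, x6 as bits, MSB first):
  row 0 [000000]: (((0 XOR NOT 0) AND (0 XOR NOT 0)) XOR 0) -> 1
  row 1 [000001]: (((0 XOR NOT 0) AND (0 XOR NOT 0)) XOR 0) -> 1
  row 2 [000010]: (((0 XOR NOT 0) AND (0 XOR NOT 1)) XOR 0) -> 0
  row 3 [000011]: (((0 XOR NOT 0) AND (0 XOR NOT 1)) XOR 0) -> 0
  row 4 [000100]: (((0 XOR NOT 0) AND (0 XOR NOT 0)) XOR 0) -> 1
  (every remaining row is evaluated the same way; all 64 results are listed next)
Full result column, 8 rows per line (x1,x2,x3 fixed per line; x4,x5,x6 runs 000..111 left to right):
  rows 0-7 [x1,x2,x3=000]: 11001100  (ones: 4)
  rows 8-15 [x1,x2,x3=001]: 11001100  (ones: 4)
  rows 16-23 [x1,x2,x3=010]: 00000000  (ones: 0)
  rows 24-31 [x1,x2,x3=011]: 11111111  (ones: 8)
  rows 32-39 [x1,x2,x3=100]: 00000000  (ones: 0)
  rows 40-47 [x1,x2,x3=101]: 11111111  (ones: 8)
  rows 48-55 [x1,x2,x3=110]: 11001100  (ones: 4)
  rows 56-63 [x1,x2,x3=111]: 11001100  (ones: 4)
Count of 1-rows = 4+4+0+8+0+8+4+4 = 32

32


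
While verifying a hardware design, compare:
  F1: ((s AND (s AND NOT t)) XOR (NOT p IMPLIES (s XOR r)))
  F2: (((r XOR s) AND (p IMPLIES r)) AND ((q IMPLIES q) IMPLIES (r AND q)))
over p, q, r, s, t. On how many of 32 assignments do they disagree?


F1 = ((s AND (s AND NOT t)) XOR (NOT p IMPLIES (s XOR r)))
F2 = (((r XOR s) AND (p IMPLIES r)) AND ((q IMPLIES q) IMPLIES (r AND q)))
Evaluate both on each of 32 rows (bits = p,q,r,s,t):
  row 0 [00000]: F1=0 F2=0 -> 0
  row 1 [00001]: F1=0 F2=0 -> 0
  row 2 [00010]: F1=0 F2=0 -> 0
  row 3 [00011]: F1=1 F2=0 (differ) -> 1
  row 4 [00100]: F1=1 F2=0 (differ) -> 1
  row 5 [00101]: F1=1 F2=0 (differ) -> 1
  row 6 [00110]: F1=1 F2=0 (differ) -> 1
  row 7 [00111]: F1=0 F2=0 -> 0
  row 8 [01000]: F1=0 F2=0 -> 0
  row 9 [01001]: F1=0 F2=0 -> 0
  row 10 [01010]: F1=0 F2=0 -> 0
  row 11 [01011]: F1=1 F2=0 (differ) -> 1
  row 12 [01100]: F1=1 F2=1 -> 0
  row 13 [01101]: F1=1 F2=1 -> 0
  row 14 [01110]: F1=1 F2=0 (differ) -> 1
  row 15 [01111]: F1=0 F2=0 -> 0
  row 16 [10000]: F1=1 F2=0 (differ) -> 1
  row 17 [10001]: F1=1 F2=0 (differ) -> 1
  row 18 [10010]: F1=0 F2=0 -> 0
  row 19 [10011]: F1=1 F2=0 (differ) -> 1
  row 20 [10100]: F1=1 F2=0 (differ) -> 1
  row 21 [10101]: F1=1 F2=0 (differ) -> 1
  row 22 [10110]: F1=0 F2=0 -> 0
  row 23 [10111]: F1=1 F2=0 (differ) -> 1
  row 24 [11000]: F1=1 F2=0 (differ) -> 1
  row 25 [11001]: F1=1 F2=0 (differ) -> 1
  row 26 [11010]: F1=0 F2=0 -> 0
  row 27 [11011]: F1=1 F2=0 (differ) -> 1
  row 28 [11100]: F1=1 F2=1 -> 0
  row 29 [11101]: F1=1 F2=1 -> 0
  row 30 [11110]: F1=0 F2=0 -> 0
  row 31 [11111]: F1=1 F2=0 (differ) -> 1
Full result column, 8 rows per line (p,q fixed per line; r,s,t runs 000..111 left to right):
  rows 0-7 [p,q=00]: 00011110  (ones: 4)
  rows 8-15 [p,q=01]: 00010010  (ones: 2)
  rows 16-23 [p,q=10]: 11011101  (ones: 6)
  rows 24-31 [p,q=11]: 11010001  (ones: 4)
Disagreements = 4+2+6+4 = 16

16


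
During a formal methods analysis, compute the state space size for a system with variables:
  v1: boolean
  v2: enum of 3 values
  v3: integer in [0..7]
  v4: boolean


State space = product of domain sizes of all variables.
Domain sizes:
  v1 (boolean): 2
  v2 (enum of 3 values): 3
  v3 (integer in [0..7]): 8
  v4 (boolean): 2
Product = 2 * 3 * 8 * 2 = 96

96


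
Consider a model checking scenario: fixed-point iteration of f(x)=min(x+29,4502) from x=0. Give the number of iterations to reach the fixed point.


Step 1: x=0, cap=4502, increment=29
Step 2: x grows by 29 each step until capped at 4502; fixed point is x=4502
Step 3: iterations = ceil(4502/29) = 156

156


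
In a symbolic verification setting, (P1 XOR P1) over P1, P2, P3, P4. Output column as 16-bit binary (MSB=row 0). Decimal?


Formula: (P1 XOR P1) over P1, P2, P3, P4 (16 rows)
Evaluate each row (bits = P1,P2,P3,P4, MSB first):
  row 0 [0000]: (0 XOR 0) -> 0
  row 1 [0001]: (0 XOR 0) -> 0
  row 2 [0010]: (0 XOR 0) -> 0
  row 3 [0011]: (0 XOR 0) -> 0
  row 4 [0100]: (0 XOR 0) -> 0
  row 5 [0101]: (0 XOR 0) -> 0
  row 6 [0110]: (0 XOR 0) -> 0
  row 7 [0111]: (0 XOR 0) -> 0
  row 8 [1000]: (1 XOR 1) -> 0
  row 9 [1001]: (1 XOR 1) -> 0
  row 10 [1010]: (1 XOR 1) -> 0
  row 11 [1011]: (1 XOR 1) -> 0
  row 12 [1100]: (1 XOR 1) -> 0
  row 13 [1101]: (1 XOR 1) -> 0
  row 14 [1110]: (1 XOR 1) -> 0
  row 15 [1111]: (1 XOR 1) -> 0
Full result column, 4 rows per line (P1,P2 fixed per line; P3,P4 runs 00..11 left to right):
  rows 0-3 [P1,P2=00]: 0000  = hex 0
  rows 4-7 [P1,P2=01]: 0000  = hex 0
  rows 8-11 [P1,P2=10]: 0000  = hex 0
  rows 12-15 [P1,P2=11]: 0000  = hex 0
Output column (row 0 .. row 15) = 0000000000000000
Output column grouped in 4s = 0000 0000 0000 0000 = 0x0000
Convert to decimal digit by digit (value = value*16 + digit):
  0 -> 0
  0*16 + 0 = 0
  0*16 + 0 = 0
  0*16 + 0 = 0
Decimal = 0

0


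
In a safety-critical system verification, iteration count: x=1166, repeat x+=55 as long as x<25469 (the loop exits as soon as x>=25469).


Step 1: x goes from 1166 toward 25469 by 55; the body runs while x<25469, so iterations = ceil((bound-start)/step)
Step 2: Distance=24303
Step 3: ceil(24303/55)=442

442


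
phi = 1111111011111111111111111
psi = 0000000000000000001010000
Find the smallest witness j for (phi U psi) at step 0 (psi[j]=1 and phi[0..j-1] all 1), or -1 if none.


(phi U psi) at 0: need smallest j with psi[j]=1 and phi[i]=1 for all i in [0,j).
Scan from step 0:
  step 0: phi=1, psi=0 -> continue
  step 1: phi=1, psi=0 -> continue
  step 2: phi=1, psi=0 -> continue
  step 3: phi=1, psi=0 -> continue
  step 7: phi=0 -> phi-prefix broken from here
  step 18: psi=1 but phi already failed -> not a witness
  step 20: psi=1 but phi already failed -> not a witness
  end of trace: no witness -> -1
Witness step = -1

-1


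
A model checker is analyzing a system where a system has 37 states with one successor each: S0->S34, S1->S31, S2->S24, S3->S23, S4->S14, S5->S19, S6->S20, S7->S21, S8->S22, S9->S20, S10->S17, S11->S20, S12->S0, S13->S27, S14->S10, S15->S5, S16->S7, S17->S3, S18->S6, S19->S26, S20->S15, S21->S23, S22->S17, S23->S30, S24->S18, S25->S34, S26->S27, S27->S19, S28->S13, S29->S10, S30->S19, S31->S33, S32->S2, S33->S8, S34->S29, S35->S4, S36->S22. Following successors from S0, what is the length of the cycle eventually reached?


Trace from S0 until a state repeats:
  S0 -> S34 -> S29 -> S10 -> S17 -> S3 -> S23 -> S30 -> S19 -> S26 -> S27 -> S19
S19 first seen at step 8, revisited at step 11.
Cycle length = 11 - 8 = 3

3


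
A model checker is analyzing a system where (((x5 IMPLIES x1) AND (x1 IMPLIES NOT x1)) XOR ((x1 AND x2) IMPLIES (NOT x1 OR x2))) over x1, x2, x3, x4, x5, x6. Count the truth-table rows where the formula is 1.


Formula: (((x5 IMPLIES x1) AND (x1 IMPLIES NOT x1)) XOR ((x1 AND x2) IMPLIES (NOT x1 OR x2))) over 6 vars (64 rows)
Evaluate each row (x1, x2, x3, x4, x5, x6 as bits, MSB first):
  row 0 [000000]: (((0 IMPLIES 0) AND (0 IMPLIES NOT 0)) XOR ((0 AND 0) IMPLIES (NOT 0 OR 0))) -> 0
  row 1 [000001]: (((0 IMPLIES 0) AND (0 IMPLIES NOT 0)) XOR ((0 AND 0) IMPLIES (NOT 0 OR 0))) -> 0
  row 2 [000010]: (((1 IMPLIES 0) AND (0 IMPLIES NOT 0)) XOR ((0 AND 0) IMPLIES (NOT 0 OR 0))) -> 1
  row 3 [000011]: (((1 IMPLIES 0) AND (0 IMPLIES NOT 0)) XOR ((0 AND 0) IMPLIES (NOT 0 OR 0))) -> 1
  row 4 [000100]: (((0 IMPLIES 0) AND (0 IMPLIES NOT 0)) XOR ((0 AND 0) IMPLIES (NOT 0 OR 0))) -> 0
  (every remaining row is evaluated the same way; all 64 results are listed next)
Full result column, 8 rows per line (x1,x2,x3 fixed per line; x4,x5,x6 runs 000..111 left to right):
  rows 0-7 [x1,x2,x3=000]: 00110011  (ones: 4)
  rows 8-15 [x1,x2,x3=001]: 00110011  (ones: 4)
  rows 16-23 [x1,x2,x3=010]: 00110011  (ones: 4)
  rows 24-31 [x1,x2,x3=011]: 00110011  (ones: 4)
  rows 32-39 [x1,x2,x3=100]: 11111111  (ones: 8)
  rows 40-47 [x1,x2,x3=101]: 11111111  (ones: 8)
  rows 48-55 [x1,x2,x3=110]: 11111111  (ones: 8)
  rows 56-63 [x1,x2,x3=111]: 11111111  (ones: 8)
Count of 1-rows = 4+4+4+4+8+8+8+8 = 48

48


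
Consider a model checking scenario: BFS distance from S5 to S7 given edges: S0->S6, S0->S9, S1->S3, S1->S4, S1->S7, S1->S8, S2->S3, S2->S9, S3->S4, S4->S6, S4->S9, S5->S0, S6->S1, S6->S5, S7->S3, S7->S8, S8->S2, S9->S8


BFS layer-by-layer from S5:
  dist 0: {S5}
  dist 1: {S0}
  dist 2: {S6, S9}
  dist 3: {S1, S8}
  dist 4: {S2, S3, S4, S7}
  -> S7 reached at distance 4
Shortest path length = 4

4
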